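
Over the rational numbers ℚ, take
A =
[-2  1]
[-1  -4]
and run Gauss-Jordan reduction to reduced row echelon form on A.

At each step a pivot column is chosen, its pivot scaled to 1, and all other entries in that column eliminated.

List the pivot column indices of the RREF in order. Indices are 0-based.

[1] R0 /= -2  ⇒  (1, -1/2)
     R1 -= -1·R0  ⇒  (0, -9/2)
[2] R1 /= -9/2  ⇒  (0, 1)
     R0 -= -1/2·R1  ⇒  (1, 0)

pivot columns: 0, 1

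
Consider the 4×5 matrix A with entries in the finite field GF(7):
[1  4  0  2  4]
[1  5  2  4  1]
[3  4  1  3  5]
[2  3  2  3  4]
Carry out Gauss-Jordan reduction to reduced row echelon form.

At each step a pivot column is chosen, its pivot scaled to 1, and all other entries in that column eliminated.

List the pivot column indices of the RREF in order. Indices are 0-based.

pivot columns: 0, 1, 2, 3

step 1: normalize row 0 (÷1) = (1, 4, 0, 2, 4)
  row 1: subtract 1×row0 = (0, 1, 2, 2, 4)
  row 2: subtract 3×row0 = (0, 6, 1, 4, 0)
  row 3: subtract 2×row0 = (0, 2, 2, 6, 3)
step 2: normalize row 1 (÷1) = (0, 1, 2, 2, 4)
  row 0: subtract 4×row1 = (1, 0, 6, 1, 2)
  row 2: subtract 6×row1 = (0, 0, 3, 6, 4)
  row 3: subtract 2×row1 = (0, 0, 5, 2, 2)
step 3: normalize row 2 (÷3) = (0, 0, 1, 2, 6)
  row 0: subtract 6×row2 = (1, 0, 0, 3, 1)
  row 1: subtract 2×row2 = (0, 1, 0, 5, 6)
  row 3: subtract 5×row2 = (0, 0, 0, 6, 0)
step 4: normalize row 3 (÷6) = (0, 0, 0, 1, 0)
  row 0: subtract 3×row3 = (1, 0, 0, 0, 1)
  row 1: subtract 5×row3 = (0, 1, 0, 0, 6)
  row 2: subtract 2×row3 = (0, 0, 1, 0, 6)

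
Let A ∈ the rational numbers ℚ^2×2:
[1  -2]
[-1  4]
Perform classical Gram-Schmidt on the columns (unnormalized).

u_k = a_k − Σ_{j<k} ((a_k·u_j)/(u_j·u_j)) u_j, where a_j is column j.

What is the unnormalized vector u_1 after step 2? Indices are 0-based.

Step 1: u_0 = a_0 = (1, -1).
Step 2: u_1 = a_1 − (-3)·u_0 = (1, 1).

u_1 = (1, 1)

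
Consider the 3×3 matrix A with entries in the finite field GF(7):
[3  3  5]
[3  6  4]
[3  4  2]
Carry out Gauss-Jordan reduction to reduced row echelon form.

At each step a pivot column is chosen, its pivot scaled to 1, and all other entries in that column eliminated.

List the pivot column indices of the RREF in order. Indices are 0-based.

step 1: normalize row 0 (÷3) = (1, 1, 4)
  row 1: subtract 3×row0 = (0, 3, 6)
  row 2: subtract 3×row0 = (0, 1, 4)
step 2: normalize row 1 (÷3) = (0, 1, 2)
  row 0: subtract 1×row1 = (1, 0, 2)
  row 2: subtract 1×row1 = (0, 0, 2)
step 3: normalize row 2 (÷2) = (0, 0, 1)
  row 0: subtract 2×row2 = (1, 0, 0)
  row 1: subtract 2×row2 = (0, 1, 0)

pivot columns: 0, 1, 2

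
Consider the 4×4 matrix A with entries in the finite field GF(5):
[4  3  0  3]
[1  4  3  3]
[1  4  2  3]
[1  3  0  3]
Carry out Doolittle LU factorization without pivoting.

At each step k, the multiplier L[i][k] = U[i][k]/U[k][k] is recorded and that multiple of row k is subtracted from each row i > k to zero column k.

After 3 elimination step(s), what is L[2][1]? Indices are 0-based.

L[2][1] = 1

Step 1: pivot at (0,0) is 4.
  row1 ← row1 − (4)·row0  ⇒  L[1][0]=4, U row1=(0, 2, 3, 1)
  row2 ← row2 − (4)·row0  ⇒  L[2][0]=4, U row2=(0, 2, 2, 1)
  row3 ← row3 − (4)·row0  ⇒  L[3][0]=4, U row3=(0, 1, 0, 1)
Step 2: pivot at (1,1) is 2.
  row2 ← row2 − (1)·row1  ⇒  L[2][1]=1, U row2=(0, 0, 4, 0)
  row3 ← row3 − (3)·row1  ⇒  L[3][1]=3, U row3=(0, 0, 1, 3)
Step 3: pivot at (2,2) is 4.
  row3 ← row3 − (4)·row2  ⇒  L[3][2]=4, U row3=(0, 0, 0, 3)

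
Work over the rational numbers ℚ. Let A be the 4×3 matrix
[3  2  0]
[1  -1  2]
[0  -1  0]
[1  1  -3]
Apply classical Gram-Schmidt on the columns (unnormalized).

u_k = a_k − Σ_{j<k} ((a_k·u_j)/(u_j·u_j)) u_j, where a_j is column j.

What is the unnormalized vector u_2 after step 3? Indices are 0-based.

Step 1: u_0 = a_0 = (3, 1, 0, 1).
Step 2: u_1 = a_1 − (6/11)·u_0 = (4/11, -17/11, -1, 5/11).
Step 3: u_2 = a_2 − (-1/11)·u_0 − (-49/41)·u_1 = (29/41, 10/41, -49/41, -97/41).

u_2 = (29/41, 10/41, -49/41, -97/41)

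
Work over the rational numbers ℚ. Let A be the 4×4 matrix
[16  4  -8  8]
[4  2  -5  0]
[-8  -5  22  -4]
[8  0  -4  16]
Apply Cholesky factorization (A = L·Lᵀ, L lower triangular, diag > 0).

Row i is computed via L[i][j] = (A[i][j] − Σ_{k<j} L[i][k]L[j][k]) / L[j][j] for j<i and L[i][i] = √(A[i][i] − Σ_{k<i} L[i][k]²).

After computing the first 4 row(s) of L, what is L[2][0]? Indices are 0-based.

Step 1: L[0][0] = √(16) = 4.
  L[1][0] = (4) / L[0][0] = 1.
Step 2: L[1][1] = √(1) = 1.
  L[2][0] = (-8) / L[0][0] = -2.
  L[2][1] = (-3) / L[1][1] = -3.
Step 3: L[2][2] = √(9) = 3.
  L[3][0] = (8) / L[0][0] = 2.
  L[3][1] = (-2) / L[1][1] = -2.
  L[3][2] = (-6) / L[2][2] = -2.
Step 4: L[3][3] = √(4) = 2.

L[2][0] = -2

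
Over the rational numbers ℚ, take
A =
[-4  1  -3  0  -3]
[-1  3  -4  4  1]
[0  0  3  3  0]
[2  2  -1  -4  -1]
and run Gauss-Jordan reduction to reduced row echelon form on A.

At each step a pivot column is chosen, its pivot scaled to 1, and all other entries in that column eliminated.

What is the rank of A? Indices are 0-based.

rank = 4

step 1: normalize row 0 (÷-4) = (1, -1/4, 3/4, 0, 3/4)
  row 1: subtract -1×row0 = (0, 11/4, -13/4, 4, 7/4)
  row 3: subtract 2×row0 = (0, 5/2, -5/2, -4, -5/2)
step 2: normalize row 1 (÷11/4) = (0, 1, -13/11, 16/11, 7/11)
  row 0: subtract -1/4×row1 = (1, 0, 5/11, 4/11, 10/11)
  row 3: subtract 5/2×row1 = (0, 0, 5/11, -84/11, -45/11)
step 3: normalize row 2 (÷3) = (0, 0, 1, 1, 0)
  row 0: subtract 5/11×row2 = (1, 0, 0, -1/11, 10/11)
  row 1: subtract -13/11×row2 = (0, 1, 0, 29/11, 7/11)
  row 3: subtract 5/11×row2 = (0, 0, 0, -89/11, -45/11)
step 4: normalize row 3 (÷-89/11) = (0, 0, 0, 1, 45/89)
  row 0: subtract -1/11×row3 = (1, 0, 0, 0, 85/89)
  row 1: subtract 29/11×row3 = (0, 1, 0, 0, -62/89)
  row 2: subtract 1×row3 = (0, 0, 1, 0, -45/89)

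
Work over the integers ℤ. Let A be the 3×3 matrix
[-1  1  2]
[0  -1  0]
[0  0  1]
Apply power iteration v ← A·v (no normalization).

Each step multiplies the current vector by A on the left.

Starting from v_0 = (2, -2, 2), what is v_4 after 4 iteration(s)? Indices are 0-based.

v_0 = (2, -2, 2).
v_1 = A·v_0 = (0, 2, 2).
v_2 = A·v_1 = (6, -2, 2).
v_3 = A·v_2 = (-4, 2, 2).
v_4 = A·v_3 = (10, -2, 2).

v_4 = (10, -2, 2)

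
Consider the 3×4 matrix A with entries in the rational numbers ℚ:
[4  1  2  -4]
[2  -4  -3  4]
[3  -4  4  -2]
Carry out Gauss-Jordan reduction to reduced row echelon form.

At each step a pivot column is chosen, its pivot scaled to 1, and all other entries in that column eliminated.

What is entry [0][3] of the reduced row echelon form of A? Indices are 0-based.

M[0][3] = -54/121

pivot(0,0)=4: scale R0 → (1, 1/4, 1/2, -1)
  clear (1,0): R1 −= (2)R0 → (0, -9/2, -4, 6)
  clear (2,0): R2 −= (3)R0 → (0, -19/4, 5/2, 1)
pivot(1,1)=-9/2: scale R1 → (0, 1, 8/9, -4/3)
  clear (0,1): R0 −= (1/4)R1 → (1, 0, 5/18, -2/3)
  clear (2,1): R2 −= (-19/4)R1 → (0, 0, 121/18, -16/3)
pivot(2,2)=121/18: scale R2 → (0, 0, 1, -96/121)
  clear (0,2): R0 −= (5/18)R2 → (1, 0, 0, -54/121)
  clear (1,2): R1 −= (8/9)R2 → (0, 1, 0, -76/121)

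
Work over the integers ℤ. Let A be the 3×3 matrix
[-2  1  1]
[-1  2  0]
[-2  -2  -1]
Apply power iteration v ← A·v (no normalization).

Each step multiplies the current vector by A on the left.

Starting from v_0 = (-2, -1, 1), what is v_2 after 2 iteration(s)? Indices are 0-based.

v_2 = (-3, -4, -13)

v_0 = (-2, -1, 1).
v_1 = A·v_0 = (4, 0, 5).
v_2 = A·v_1 = (-3, -4, -13).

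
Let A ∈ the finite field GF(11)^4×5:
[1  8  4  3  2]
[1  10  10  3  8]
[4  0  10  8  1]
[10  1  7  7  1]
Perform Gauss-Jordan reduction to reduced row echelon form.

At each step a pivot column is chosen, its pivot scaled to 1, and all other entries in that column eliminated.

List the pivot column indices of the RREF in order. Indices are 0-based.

step 1: normalize row 0 (÷1) = (1, 8, 4, 3, 2)
  row 1: subtract 1×row0 = (0, 2, 6, 0, 6)
  row 2: subtract 4×row0 = (0, 1, 5, 7, 4)
  row 3: subtract 10×row0 = (0, 9, 0, 10, 3)
step 2: normalize row 1 (÷2) = (0, 1, 3, 0, 3)
  row 0: subtract 8×row1 = (1, 0, 2, 3, 0)
  row 2: subtract 1×row1 = (0, 0, 2, 7, 1)
  row 3: subtract 9×row1 = (0, 0, 6, 10, 9)
step 3: normalize row 2 (÷2) = (0, 0, 1, 9, 6)
  row 0: subtract 2×row2 = (1, 0, 0, 7, 10)
  row 1: subtract 3×row2 = (0, 1, 0, 6, 7)
  row 3: subtract 6×row2 = (0, 0, 0, 0, 6)
skip col 3 (zero from row 3)
step 4: normalize row 3 (÷6) = (0, 0, 0, 0, 1)
  row 0: subtract 10×row3 = (1, 0, 0, 7, 0)
  row 1: subtract 7×row3 = (0, 1, 0, 6, 0)
  row 2: subtract 6×row3 = (0, 0, 1, 9, 0)

pivot columns: 0, 1, 2, 4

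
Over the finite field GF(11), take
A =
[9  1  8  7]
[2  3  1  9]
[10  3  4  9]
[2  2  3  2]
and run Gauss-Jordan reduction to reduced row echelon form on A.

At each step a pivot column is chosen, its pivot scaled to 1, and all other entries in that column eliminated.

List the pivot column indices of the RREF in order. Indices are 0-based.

pivot columns: 0, 1, 2, 3

[1] R0 /= 9  ⇒  (1, 5, 7, 2)
     R1 -= 2·R0  ⇒  (0, 4, 9, 5)
     R2 -= 10·R0  ⇒  (0, 8, 0, 0)
     R3 -= 2·R0  ⇒  (0, 3, 0, 9)
[2] R1 /= 4  ⇒  (0, 1, 5, 4)
     R0 -= 5·R1  ⇒  (1, 0, 4, 4)
     R2 -= 8·R1  ⇒  (0, 0, 4, 1)
     R3 -= 3·R1  ⇒  (0, 0, 7, 8)
[3] R2 /= 4  ⇒  (0, 0, 1, 3)
     R0 -= 4·R2  ⇒  (1, 0, 0, 3)
     R1 -= 5·R2  ⇒  (0, 1, 0, 0)
     R3 -= 7·R2  ⇒  (0, 0, 0, 9)
[4] R3 /= 9  ⇒  (0, 0, 0, 1)
     R0 -= 3·R3  ⇒  (1, 0, 0, 0)
     R2 -= 3·R3  ⇒  (0, 0, 1, 0)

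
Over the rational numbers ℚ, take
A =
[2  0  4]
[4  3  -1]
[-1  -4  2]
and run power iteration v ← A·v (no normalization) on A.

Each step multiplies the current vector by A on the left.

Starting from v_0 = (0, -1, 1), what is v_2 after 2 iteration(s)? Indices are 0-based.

v_2 = (32, -2, 24)

v_0 = (0, -1, 1).
v_1 = A·v_0 = (4, -4, 6).
v_2 = A·v_1 = (32, -2, 24).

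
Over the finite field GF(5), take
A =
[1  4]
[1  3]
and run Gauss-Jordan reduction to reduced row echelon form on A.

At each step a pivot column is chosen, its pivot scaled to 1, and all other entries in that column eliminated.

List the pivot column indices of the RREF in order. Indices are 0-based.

step 1: normalize row 0 (÷1) = (1, 4)
  row 1: subtract 1×row0 = (0, 4)
step 2: normalize row 1 (÷4) = (0, 1)
  row 0: subtract 4×row1 = (1, 0)

pivot columns: 0, 1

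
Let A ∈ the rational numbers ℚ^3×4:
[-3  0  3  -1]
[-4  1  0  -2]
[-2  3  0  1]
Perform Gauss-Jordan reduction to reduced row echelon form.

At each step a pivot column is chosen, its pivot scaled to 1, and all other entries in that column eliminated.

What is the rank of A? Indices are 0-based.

rank = 3

step 1: normalize row 0 (÷-3) = (1, 0, -1, 1/3)
  row 1: subtract -4×row0 = (0, 1, -4, -2/3)
  row 2: subtract -2×row0 = (0, 3, -2, 5/3)
step 2: normalize row 1 (÷1) = (0, 1, -4, -2/3)
  row 2: subtract 3×row1 = (0, 0, 10, 11/3)
step 3: normalize row 2 (÷10) = (0, 0, 1, 11/30)
  row 0: subtract -1×row2 = (1, 0, 0, 7/10)
  row 1: subtract -4×row2 = (0, 1, 0, 4/5)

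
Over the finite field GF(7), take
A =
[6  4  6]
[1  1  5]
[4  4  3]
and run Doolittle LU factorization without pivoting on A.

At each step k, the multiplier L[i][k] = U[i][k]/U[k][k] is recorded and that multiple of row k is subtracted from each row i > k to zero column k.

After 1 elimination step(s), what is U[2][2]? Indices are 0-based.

U[2][2] = 6

Step 1: pivot at (0,0) is 6.
  row1 ← row1 − (6)·row0  ⇒  L[1][0]=6, U row1=(0, 5, 4)
  row2 ← row2 − (3)·row0  ⇒  L[2][0]=3, U row2=(0, 6, 6)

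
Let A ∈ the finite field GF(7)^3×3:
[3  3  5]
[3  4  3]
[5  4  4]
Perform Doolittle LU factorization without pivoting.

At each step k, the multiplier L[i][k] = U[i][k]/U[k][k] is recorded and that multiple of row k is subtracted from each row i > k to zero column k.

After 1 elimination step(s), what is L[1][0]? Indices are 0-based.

L[1][0] = 1

[col 0] pivot 3
  R1 -= 1*R0 → (0, 1, 5)  (L[1][0] := 1)
  R2 -= 4*R0 → (0, 6, 5)  (L[2][0] := 4)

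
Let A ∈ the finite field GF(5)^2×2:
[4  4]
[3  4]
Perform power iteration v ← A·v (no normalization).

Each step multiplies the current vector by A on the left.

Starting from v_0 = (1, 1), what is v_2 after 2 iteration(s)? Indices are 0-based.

v_2 = (0, 2)

v_0 = (1, 1).
v_1 = A·v_0 = (3, 2).
v_2 = A·v_1 = (0, 2).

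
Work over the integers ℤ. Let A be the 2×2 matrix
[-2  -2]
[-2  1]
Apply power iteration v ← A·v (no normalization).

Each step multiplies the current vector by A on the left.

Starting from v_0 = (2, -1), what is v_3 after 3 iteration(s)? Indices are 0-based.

v_3 = (-26, -29)

v_0 = (2, -1).
v_1 = A·v_0 = (-2, -5).
v_2 = A·v_1 = (14, -1).
v_3 = A·v_2 = (-26, -29).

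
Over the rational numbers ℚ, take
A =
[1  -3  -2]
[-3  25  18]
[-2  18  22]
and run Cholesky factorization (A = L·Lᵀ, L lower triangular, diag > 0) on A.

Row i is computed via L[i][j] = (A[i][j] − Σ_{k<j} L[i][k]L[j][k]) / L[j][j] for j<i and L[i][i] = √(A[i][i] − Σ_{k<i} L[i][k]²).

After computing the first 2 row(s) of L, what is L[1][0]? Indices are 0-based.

Step 1: L[0][0] = √(1) = 1.
  L[1][0] = (-3) / L[0][0] = -3.
Step 2: L[1][1] = √(16) = 4.

L[1][0] = -3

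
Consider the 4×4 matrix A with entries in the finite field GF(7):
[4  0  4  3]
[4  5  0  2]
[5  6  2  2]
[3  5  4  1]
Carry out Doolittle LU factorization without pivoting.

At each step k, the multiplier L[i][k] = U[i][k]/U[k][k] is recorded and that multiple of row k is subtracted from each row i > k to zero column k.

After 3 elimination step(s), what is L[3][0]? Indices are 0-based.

L[3][0] = 6

Step 1: pivot at (0,0) is 4.
  row1 ← row1 − (1)·row0  ⇒  L[1][0]=1, U row1=(0, 5, 3, 6)
  row2 ← row2 − (3)·row0  ⇒  L[2][0]=3, U row2=(0, 6, 4, 0)
  row3 ← row3 − (6)·row0  ⇒  L[3][0]=6, U row3=(0, 5, 1, 4)
Step 2: pivot at (1,1) is 5.
  row2 ← row2 − (4)·row1  ⇒  L[2][1]=4, U row2=(0, 0, 6, 4)
  row3 ← row3 − (1)·row1  ⇒  L[3][1]=1, U row3=(0, 0, 5, 5)
Step 3: pivot at (2,2) is 6.
  row3 ← row3 − (2)·row2  ⇒  L[3][2]=2, U row3=(0, 0, 0, 4)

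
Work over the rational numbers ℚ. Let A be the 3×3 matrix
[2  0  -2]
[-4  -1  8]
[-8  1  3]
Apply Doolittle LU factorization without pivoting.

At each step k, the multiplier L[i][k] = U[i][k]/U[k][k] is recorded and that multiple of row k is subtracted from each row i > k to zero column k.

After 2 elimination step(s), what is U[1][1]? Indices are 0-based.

U[1][1] = -1

Step 1: pivot at (0,0) is 2.
  row1 ← row1 − (-2)·row0  ⇒  L[1][0]=-2, U row1=(0, -1, 4)
  row2 ← row2 − (-4)·row0  ⇒  L[2][0]=-4, U row2=(0, 1, -5)
Step 2: pivot at (1,1) is -1.
  row2 ← row2 − (-1)·row1  ⇒  L[2][1]=-1, U row2=(0, 0, -1)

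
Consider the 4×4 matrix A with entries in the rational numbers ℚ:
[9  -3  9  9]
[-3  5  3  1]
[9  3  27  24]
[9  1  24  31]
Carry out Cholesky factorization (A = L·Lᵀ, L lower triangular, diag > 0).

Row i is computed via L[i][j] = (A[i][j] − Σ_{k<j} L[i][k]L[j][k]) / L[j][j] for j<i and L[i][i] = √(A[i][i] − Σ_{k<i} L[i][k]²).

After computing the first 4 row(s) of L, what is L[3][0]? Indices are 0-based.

L[3][0] = 3

Step 1: L[0][0] = √(9) = 3.
  L[1][0] = (-3) / L[0][0] = -1.
Step 2: L[1][1] = √(4) = 2.
  L[2][0] = (9) / L[0][0] = 3.
  L[2][1] = (6) / L[1][1] = 3.
Step 3: L[2][2] = √(9) = 3.
  L[3][0] = (9) / L[0][0] = 3.
  L[3][1] = (4) / L[1][1] = 2.
  L[3][2] = (9) / L[2][2] = 3.
Step 4: L[3][3] = √(9) = 3.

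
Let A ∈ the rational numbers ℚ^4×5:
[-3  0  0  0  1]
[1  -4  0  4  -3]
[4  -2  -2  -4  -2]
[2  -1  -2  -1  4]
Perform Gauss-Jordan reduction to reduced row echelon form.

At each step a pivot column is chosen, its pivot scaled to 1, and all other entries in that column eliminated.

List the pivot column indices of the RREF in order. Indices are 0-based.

pivot(0,0)=-3: scale R0 → (1, 0, 0, 0, -1/3)
  clear (1,0): R1 −= (1)R0 → (0, -4, 0, 4, -8/3)
  clear (2,0): R2 −= (4)R0 → (0, -2, -2, -4, -2/3)
  clear (3,0): R3 −= (2)R0 → (0, -1, -2, -1, 14/3)
pivot(1,1)=-4: scale R1 → (0, 1, 0, -1, 2/3)
  clear (2,1): R2 −= (-2)R1 → (0, 0, -2, -6, 2/3)
  clear (3,1): R3 −= (-1)R1 → (0, 0, -2, -2, 16/3)
pivot(2,2)=-2: scale R2 → (0, 0, 1, 3, -1/3)
  clear (3,2): R3 −= (-2)R2 → (0, 0, 0, 4, 14/3)
pivot(3,3)=4: scale R3 → (0, 0, 0, 1, 7/6)
  clear (1,3): R1 −= (-1)R3 → (0, 1, 0, 0, 11/6)
  clear (2,3): R2 −= (3)R3 → (0, 0, 1, 0, -23/6)

pivot columns: 0, 1, 2, 3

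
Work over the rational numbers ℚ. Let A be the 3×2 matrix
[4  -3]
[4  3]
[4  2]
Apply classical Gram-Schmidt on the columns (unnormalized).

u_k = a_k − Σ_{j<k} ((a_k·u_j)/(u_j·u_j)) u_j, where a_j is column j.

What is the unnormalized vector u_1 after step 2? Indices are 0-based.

Step 1: u_0 = a_0 = (4, 4, 4).
Step 2: u_1 = a_1 − (1/6)·u_0 = (-11/3, 7/3, 4/3).

u_1 = (-11/3, 7/3, 4/3)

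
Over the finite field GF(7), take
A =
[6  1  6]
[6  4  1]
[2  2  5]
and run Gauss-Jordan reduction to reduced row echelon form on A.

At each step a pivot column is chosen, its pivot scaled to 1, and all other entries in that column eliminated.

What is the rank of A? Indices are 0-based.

[1] R0 /= 6  ⇒  (1, 6, 1)
     R1 -= 6·R0  ⇒  (0, 3, 2)
     R2 -= 2·R0  ⇒  (0, 4, 3)
[2] R1 /= 3  ⇒  (0, 1, 3)
     R0 -= 6·R1  ⇒  (1, 0, 4)
     R2 -= 4·R1  ⇒  (0, 0, 5)
[3] R2 /= 5  ⇒  (0, 0, 1)
     R0 -= 4·R2  ⇒  (1, 0, 0)
     R1 -= 3·R2  ⇒  (0, 1, 0)

rank = 3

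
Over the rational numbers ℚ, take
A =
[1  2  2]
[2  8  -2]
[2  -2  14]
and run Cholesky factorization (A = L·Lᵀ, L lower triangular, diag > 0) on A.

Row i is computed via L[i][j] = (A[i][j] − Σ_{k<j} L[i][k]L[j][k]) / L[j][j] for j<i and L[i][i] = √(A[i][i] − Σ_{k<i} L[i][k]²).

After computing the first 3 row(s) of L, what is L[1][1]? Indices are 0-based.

L[1][1] = 2

Step 1: L[0][0] = √(1) = 1.
  L[1][0] = (2) / L[0][0] = 2.
Step 2: L[1][1] = √(4) = 2.
  L[2][0] = (2) / L[0][0] = 2.
  L[2][1] = (-6) / L[1][1] = -3.
Step 3: L[2][2] = √(1) = 1.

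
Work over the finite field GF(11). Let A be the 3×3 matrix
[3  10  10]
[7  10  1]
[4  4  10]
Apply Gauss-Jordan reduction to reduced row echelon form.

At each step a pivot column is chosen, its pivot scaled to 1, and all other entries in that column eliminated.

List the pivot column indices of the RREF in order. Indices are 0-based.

pivot columns: 0, 1, 2

step 1: normalize row 0 (÷3) = (1, 7, 7)
  row 1: subtract 7×row0 = (0, 5, 7)
  row 2: subtract 4×row0 = (0, 9, 4)
step 2: normalize row 1 (÷5) = (0, 1, 8)
  row 0: subtract 7×row1 = (1, 0, 6)
  row 2: subtract 9×row1 = (0, 0, 9)
step 3: normalize row 2 (÷9) = (0, 0, 1)
  row 0: subtract 6×row2 = (1, 0, 0)
  row 1: subtract 8×row2 = (0, 1, 0)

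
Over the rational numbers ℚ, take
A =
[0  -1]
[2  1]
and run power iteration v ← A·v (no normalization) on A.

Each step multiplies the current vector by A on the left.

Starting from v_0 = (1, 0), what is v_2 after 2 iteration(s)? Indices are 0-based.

v_0 = (1, 0).
v_1 = A·v_0 = (0, 2).
v_2 = A·v_1 = (-2, 2).

v_2 = (-2, 2)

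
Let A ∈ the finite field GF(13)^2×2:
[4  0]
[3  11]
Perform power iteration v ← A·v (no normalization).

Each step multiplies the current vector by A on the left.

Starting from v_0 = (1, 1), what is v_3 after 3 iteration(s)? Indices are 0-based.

v_0 = (1, 1).
v_1 = A·v_0 = (4, 1).
v_2 = A·v_1 = (3, 10).
v_3 = A·v_2 = (12, 2).

v_3 = (12, 2)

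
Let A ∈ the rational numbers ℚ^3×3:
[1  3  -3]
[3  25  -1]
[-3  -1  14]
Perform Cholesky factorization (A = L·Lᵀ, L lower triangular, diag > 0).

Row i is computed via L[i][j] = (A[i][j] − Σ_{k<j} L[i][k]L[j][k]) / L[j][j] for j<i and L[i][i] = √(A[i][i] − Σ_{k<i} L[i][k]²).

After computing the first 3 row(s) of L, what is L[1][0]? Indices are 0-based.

Step 1: L[0][0] = √(1) = 1.
  L[1][0] = (3) / L[0][0] = 3.
Step 2: L[1][1] = √(16) = 4.
  L[2][0] = (-3) / L[0][0] = -3.
  L[2][1] = (8) / L[1][1] = 2.
Step 3: L[2][2] = √(1) = 1.

L[1][0] = 3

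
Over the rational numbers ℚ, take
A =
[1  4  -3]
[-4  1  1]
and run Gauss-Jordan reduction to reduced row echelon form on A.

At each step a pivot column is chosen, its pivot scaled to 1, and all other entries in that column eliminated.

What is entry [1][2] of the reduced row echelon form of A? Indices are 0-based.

step 1: normalize row 0 (÷1) = (1, 4, -3)
  row 1: subtract -4×row0 = (0, 17, -11)
step 2: normalize row 1 (÷17) = (0, 1, -11/17)
  row 0: subtract 4×row1 = (1, 0, -7/17)

M[1][2] = -11/17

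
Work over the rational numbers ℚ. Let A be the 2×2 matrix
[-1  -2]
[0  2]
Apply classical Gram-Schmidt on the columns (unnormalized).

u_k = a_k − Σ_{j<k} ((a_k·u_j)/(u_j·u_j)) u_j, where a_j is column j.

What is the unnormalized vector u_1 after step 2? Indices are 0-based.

u_1 = (0, 2)

Step 1: u_0 = a_0 = (-1, 0).
Step 2: u_1 = a_1 − (2)·u_0 = (0, 2).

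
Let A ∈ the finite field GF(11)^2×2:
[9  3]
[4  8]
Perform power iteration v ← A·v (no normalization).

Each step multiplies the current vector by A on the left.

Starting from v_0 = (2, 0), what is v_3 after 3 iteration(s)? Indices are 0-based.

v_3 = (3, 6)

v_0 = (2, 0).
v_1 = A·v_0 = (7, 8).
v_2 = A·v_1 = (10, 4).
v_3 = A·v_2 = (3, 6).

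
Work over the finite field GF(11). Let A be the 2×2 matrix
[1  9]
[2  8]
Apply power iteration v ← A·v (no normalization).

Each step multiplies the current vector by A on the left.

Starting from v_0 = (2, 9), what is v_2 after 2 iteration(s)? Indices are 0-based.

v_2 = (8, 4)

v_0 = (2, 9).
v_1 = A·v_0 = (6, 10).
v_2 = A·v_1 = (8, 4).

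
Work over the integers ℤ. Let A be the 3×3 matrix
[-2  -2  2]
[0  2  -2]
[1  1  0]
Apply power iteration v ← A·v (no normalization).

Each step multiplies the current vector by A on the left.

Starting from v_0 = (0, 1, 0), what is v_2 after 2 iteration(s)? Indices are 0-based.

v_0 = (0, 1, 0).
v_1 = A·v_0 = (-2, 2, 1).
v_2 = A·v_1 = (2, 2, 0).

v_2 = (2, 2, 0)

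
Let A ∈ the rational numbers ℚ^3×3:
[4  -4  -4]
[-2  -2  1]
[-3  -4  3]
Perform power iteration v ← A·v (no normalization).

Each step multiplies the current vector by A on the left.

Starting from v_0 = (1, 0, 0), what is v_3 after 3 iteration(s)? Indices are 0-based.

v_3 = (224, -71, -119)

v_0 = (1, 0, 0).
v_1 = A·v_0 = (4, -2, -3).
v_2 = A·v_1 = (36, -7, -13).
v_3 = A·v_2 = (224, -71, -119).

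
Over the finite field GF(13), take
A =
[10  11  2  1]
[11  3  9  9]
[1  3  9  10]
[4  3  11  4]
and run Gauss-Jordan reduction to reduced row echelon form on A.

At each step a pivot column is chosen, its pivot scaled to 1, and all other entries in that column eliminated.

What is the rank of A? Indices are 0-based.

rank = 4

[1] R0 /= 10  ⇒  (1, 5, 8, 4)
     R1 -= 11·R0  ⇒  (0, 0, 12, 4)
     R2 -= 1·R0  ⇒  (0, 11, 1, 6)
     R3 -= 4·R0  ⇒  (0, 9, 5, 1)
[2] R1 <-> R2
[2] R1 /= 11  ⇒  (0, 1, 6, 10)
     R0 -= 5·R1  ⇒  (1, 0, 4, 6)
     R3 -= 9·R1  ⇒  (0, 0, 3, 2)
[3] R2 /= 12  ⇒  (0, 0, 1, 9)
     R0 -= 4·R2  ⇒  (1, 0, 0, 9)
     R1 -= 6·R2  ⇒  (0, 1, 0, 8)
     R3 -= 3·R2  ⇒  (0, 0, 0, 1)
[4] R3 /= 1  ⇒  (0, 0, 0, 1)
     R0 -= 9·R3  ⇒  (1, 0, 0, 0)
     R1 -= 8·R3  ⇒  (0, 1, 0, 0)
     R2 -= 9·R3  ⇒  (0, 0, 1, 0)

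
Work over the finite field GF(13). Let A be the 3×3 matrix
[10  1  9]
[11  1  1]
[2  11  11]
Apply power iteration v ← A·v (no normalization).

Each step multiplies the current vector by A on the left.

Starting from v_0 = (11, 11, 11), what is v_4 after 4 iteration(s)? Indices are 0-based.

v_4 = (8, 3, 6)

v_0 = (11, 11, 11).
v_1 = A·v_0 = (12, 0, 4).
v_2 = A·v_1 = (0, 6, 3).
v_3 = A·v_2 = (7, 9, 8).
v_4 = A·v_3 = (8, 3, 6).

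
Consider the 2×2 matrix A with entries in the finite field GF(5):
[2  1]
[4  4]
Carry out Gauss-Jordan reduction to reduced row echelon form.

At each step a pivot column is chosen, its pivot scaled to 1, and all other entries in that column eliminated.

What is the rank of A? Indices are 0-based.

rank = 2

pivot(0,0)=2: scale R0 → (1, 3)
  clear (1,0): R1 −= (4)R0 → (0, 2)
pivot(1,1)=2: scale R1 → (0, 1)
  clear (0,1): R0 −= (3)R1 → (1, 0)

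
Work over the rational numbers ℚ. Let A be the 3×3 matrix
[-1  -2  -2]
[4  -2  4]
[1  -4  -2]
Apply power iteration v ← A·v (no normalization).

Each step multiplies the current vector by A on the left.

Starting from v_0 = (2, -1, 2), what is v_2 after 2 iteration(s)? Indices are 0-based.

v_2 = (-36, -44, -80)

v_0 = (2, -1, 2).
v_1 = A·v_0 = (-4, 18, 2).
v_2 = A·v_1 = (-36, -44, -80).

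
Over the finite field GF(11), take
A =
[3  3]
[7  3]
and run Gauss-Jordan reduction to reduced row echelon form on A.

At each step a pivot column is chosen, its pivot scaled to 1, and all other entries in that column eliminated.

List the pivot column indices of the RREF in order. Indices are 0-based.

pivot columns: 0, 1

[1] R0 /= 3  ⇒  (1, 1)
     R1 -= 7·R0  ⇒  (0, 7)
[2] R1 /= 7  ⇒  (0, 1)
     R0 -= 1·R1  ⇒  (1, 0)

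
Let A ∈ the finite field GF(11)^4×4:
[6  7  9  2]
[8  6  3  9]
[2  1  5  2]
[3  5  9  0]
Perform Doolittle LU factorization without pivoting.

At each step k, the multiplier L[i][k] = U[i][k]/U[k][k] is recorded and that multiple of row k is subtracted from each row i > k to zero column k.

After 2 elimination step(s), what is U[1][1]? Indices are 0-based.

Step 1: pivot at (0,0) is 6.
  row1 ← row1 − (5)·row0  ⇒  L[1][0]=5, U row1=(0, 4, 2, 10)
  row2 ← row2 − (4)·row0  ⇒  L[2][0]=4, U row2=(0, 6, 2, 5)
  row3 ← row3 − (6)·row0  ⇒  L[3][0]=6, U row3=(0, 7, 10, 10)
Step 2: pivot at (1,1) is 4.
  row2 ← row2 − (7)·row1  ⇒  L[2][1]=7, U row2=(0, 0, 10, 1)
  row3 ← row3 − (10)·row1  ⇒  L[3][1]=10, U row3=(0, 0, 1, 9)

U[1][1] = 4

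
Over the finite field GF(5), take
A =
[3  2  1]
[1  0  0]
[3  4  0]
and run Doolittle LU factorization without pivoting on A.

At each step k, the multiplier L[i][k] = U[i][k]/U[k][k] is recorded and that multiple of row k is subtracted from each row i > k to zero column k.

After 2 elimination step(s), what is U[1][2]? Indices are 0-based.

Step 1: pivot at (0,0) is 3.
  row1 ← row1 − (2)·row0  ⇒  L[1][0]=2, U row1=(0, 1, 3)
  row2 ← row2 − (1)·row0  ⇒  L[2][0]=1, U row2=(0, 2, 4)
Step 2: pivot at (1,1) is 1.
  row2 ← row2 − (2)·row1  ⇒  L[2][1]=2, U row2=(0, 0, 3)

U[1][2] = 3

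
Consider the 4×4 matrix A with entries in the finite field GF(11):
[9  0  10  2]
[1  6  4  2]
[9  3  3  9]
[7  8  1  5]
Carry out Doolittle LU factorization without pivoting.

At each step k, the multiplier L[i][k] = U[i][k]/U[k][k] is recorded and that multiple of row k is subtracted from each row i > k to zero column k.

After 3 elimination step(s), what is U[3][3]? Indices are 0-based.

U[3][3] = 8

[col 0] pivot 9
  R1 -= 5*R0 → (0, 6, 9, 3)  (L[1][0] := 5)
  R2 -= 1*R0 → (0, 3, 4, 7)  (L[2][0] := 1)
  R3 -= 2*R0 → (0, 8, 3, 1)  (L[3][0] := 2)
[col 1] pivot 6
  R2 -= 6*R1 → (0, 0, 5, 0)  (L[2][1] := 6)
  R3 -= 5*R1 → (0, 0, 2, 8)  (L[3][1] := 5)
[col 2] pivot 5
  R3 -= 7*R2 → (0, 0, 0, 8)  (L[3][2] := 7)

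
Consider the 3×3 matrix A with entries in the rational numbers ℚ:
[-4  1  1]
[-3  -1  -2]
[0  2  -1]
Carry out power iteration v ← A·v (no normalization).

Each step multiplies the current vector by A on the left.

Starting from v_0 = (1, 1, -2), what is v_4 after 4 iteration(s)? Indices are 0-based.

v_0 = (1, 1, -2).
v_1 = A·v_0 = (-5, 0, 4).
v_2 = A·v_1 = (24, 7, -4).
v_3 = A·v_2 = (-93, -71, 18).
v_4 = A·v_3 = (319, 314, -160).

v_4 = (319, 314, -160)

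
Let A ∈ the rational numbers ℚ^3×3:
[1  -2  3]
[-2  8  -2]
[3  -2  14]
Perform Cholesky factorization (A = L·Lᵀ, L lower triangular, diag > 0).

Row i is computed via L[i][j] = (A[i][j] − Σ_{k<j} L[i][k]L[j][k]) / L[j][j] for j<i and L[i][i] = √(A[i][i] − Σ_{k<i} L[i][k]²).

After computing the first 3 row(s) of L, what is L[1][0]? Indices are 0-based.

L[1][0] = -2

Step 1: L[0][0] = √(1) = 1.
  L[1][0] = (-2) / L[0][0] = -2.
Step 2: L[1][1] = √(4) = 2.
  L[2][0] = (3) / L[0][0] = 3.
  L[2][1] = (4) / L[1][1] = 2.
Step 3: L[2][2] = √(1) = 1.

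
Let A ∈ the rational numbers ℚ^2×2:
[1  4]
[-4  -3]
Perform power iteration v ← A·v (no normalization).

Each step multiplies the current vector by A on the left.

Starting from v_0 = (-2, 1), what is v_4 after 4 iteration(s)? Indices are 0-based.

v_0 = (-2, 1).
v_1 = A·v_0 = (2, 5).
v_2 = A·v_1 = (22, -23).
v_3 = A·v_2 = (-70, -19).
v_4 = A·v_3 = (-146, 337).

v_4 = (-146, 337)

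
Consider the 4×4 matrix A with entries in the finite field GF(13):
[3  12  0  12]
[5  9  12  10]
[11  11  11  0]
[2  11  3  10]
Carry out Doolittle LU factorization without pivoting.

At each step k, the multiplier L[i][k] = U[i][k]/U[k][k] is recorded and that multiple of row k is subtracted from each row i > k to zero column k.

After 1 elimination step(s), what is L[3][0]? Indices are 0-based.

L[3][0] = 5

Step 1: pivot at (0,0) is 3.
  row1 ← row1 − (6)·row0  ⇒  L[1][0]=6, U row1=(0, 2, 12, 3)
  row2 ← row2 − (8)·row0  ⇒  L[2][0]=8, U row2=(0, 6, 11, 8)
  row3 ← row3 − (5)·row0  ⇒  L[3][0]=5, U row3=(0, 3, 3, 2)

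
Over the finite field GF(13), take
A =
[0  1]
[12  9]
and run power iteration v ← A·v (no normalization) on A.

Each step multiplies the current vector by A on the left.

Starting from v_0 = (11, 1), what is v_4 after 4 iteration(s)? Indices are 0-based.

v_0 = (11, 1).
v_1 = A·v_0 = (1, 11).
v_2 = A·v_1 = (11, 7).
v_3 = A·v_2 = (7, 0).
v_4 = A·v_3 = (0, 6).

v_4 = (0, 6)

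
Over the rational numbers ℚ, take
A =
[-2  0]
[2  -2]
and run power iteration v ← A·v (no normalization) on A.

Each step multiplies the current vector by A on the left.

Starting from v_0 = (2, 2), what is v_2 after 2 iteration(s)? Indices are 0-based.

v_0 = (2, 2).
v_1 = A·v_0 = (-4, 0).
v_2 = A·v_1 = (8, -8).

v_2 = (8, -8)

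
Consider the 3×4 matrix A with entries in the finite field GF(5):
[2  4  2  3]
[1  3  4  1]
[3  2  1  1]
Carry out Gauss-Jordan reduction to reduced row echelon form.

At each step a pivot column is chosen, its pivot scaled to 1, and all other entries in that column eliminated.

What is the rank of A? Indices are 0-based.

step 1: normalize row 0 (÷2) = (1, 2, 1, 4)
  row 1: subtract 1×row0 = (0, 1, 3, 2)
  row 2: subtract 3×row0 = (0, 1, 3, 4)
step 2: normalize row 1 (÷1) = (0, 1, 3, 2)
  row 0: subtract 2×row1 = (1, 0, 0, 0)
  row 2: subtract 1×row1 = (0, 0, 0, 2)
skip col 2 (zero from row 2)
step 3: normalize row 2 (÷2) = (0, 0, 0, 1)
  row 1: subtract 2×row2 = (0, 1, 3, 0)

rank = 3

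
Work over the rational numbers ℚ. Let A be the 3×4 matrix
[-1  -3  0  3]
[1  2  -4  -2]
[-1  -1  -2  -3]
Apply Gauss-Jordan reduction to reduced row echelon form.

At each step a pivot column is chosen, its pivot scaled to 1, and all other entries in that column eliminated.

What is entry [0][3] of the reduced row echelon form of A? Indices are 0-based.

pivot(0,0)=-1: scale R0 → (1, 3, 0, -3)
  clear (1,0): R1 −= (1)R0 → (0, -1, -4, 1)
  clear (2,0): R2 −= (-1)R0 → (0, 2, -2, -6)
pivot(1,1)=-1: scale R1 → (0, 1, 4, -1)
  clear (0,1): R0 −= (3)R1 → (1, 0, -12, 0)
  clear (2,1): R2 −= (2)R1 → (0, 0, -10, -4)
pivot(2,2)=-10: scale R2 → (0, 0, 1, 2/5)
  clear (0,2): R0 −= (-12)R2 → (1, 0, 0, 24/5)
  clear (1,2): R1 −= (4)R2 → (0, 1, 0, -13/5)

M[0][3] = 24/5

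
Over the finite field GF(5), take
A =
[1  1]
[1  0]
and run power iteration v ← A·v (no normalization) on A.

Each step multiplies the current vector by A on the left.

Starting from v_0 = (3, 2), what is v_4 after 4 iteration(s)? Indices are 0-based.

v_4 = (1, 3)

v_0 = (3, 2).
v_1 = A·v_0 = (0, 3).
v_2 = A·v_1 = (3, 0).
v_3 = A·v_2 = (3, 3).
v_4 = A·v_3 = (1, 3).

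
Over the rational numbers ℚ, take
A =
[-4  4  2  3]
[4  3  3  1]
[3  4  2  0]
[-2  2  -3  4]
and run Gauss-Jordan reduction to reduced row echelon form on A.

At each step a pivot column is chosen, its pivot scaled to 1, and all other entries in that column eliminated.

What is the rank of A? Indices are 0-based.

rank = 4

step 1: normalize row 0 (÷-4) = (1, -1, -1/2, -3/4)
  row 1: subtract 4×row0 = (0, 7, 5, 4)
  row 2: subtract 3×row0 = (0, 7, 7/2, 9/4)
  row 3: subtract -2×row0 = (0, 0, -4, 5/2)
step 2: normalize row 1 (÷7) = (0, 1, 5/7, 4/7)
  row 0: subtract -1×row1 = (1, 0, 3/14, -5/28)
  row 2: subtract 7×row1 = (0, 0, -3/2, -7/4)
step 3: normalize row 2 (÷-3/2) = (0, 0, 1, 7/6)
  row 0: subtract 3/14×row2 = (1, 0, 0, -3/7)
  row 1: subtract 5/7×row2 = (0, 1, 0, -11/42)
  row 3: subtract -4×row2 = (0, 0, 0, 43/6)
step 4: normalize row 3 (÷43/6) = (0, 0, 0, 1)
  row 0: subtract -3/7×row3 = (1, 0, 0, 0)
  row 1: subtract -11/42×row3 = (0, 1, 0, 0)
  row 2: subtract 7/6×row3 = (0, 0, 1, 0)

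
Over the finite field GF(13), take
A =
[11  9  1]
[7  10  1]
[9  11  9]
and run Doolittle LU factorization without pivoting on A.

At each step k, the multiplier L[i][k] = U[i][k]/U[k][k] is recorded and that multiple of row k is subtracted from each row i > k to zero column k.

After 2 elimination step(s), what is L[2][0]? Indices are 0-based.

k=0: U[0][0]=11
  eliminate (1,0): mult=3, new row 1: (0, 9, 11); set L[1][0]=3
  eliminate (2,0): mult=2, new row 2: (0, 6, 7); set L[2][0]=2
k=1: U[1][1]=9
  eliminate (2,1): mult=5, new row 2: (0, 0, 4); set L[2][1]=5

L[2][0] = 2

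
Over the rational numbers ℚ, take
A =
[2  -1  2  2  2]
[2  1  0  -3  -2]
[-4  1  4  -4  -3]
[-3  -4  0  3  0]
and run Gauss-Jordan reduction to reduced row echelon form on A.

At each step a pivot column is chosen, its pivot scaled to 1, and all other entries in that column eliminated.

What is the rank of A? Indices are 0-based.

[1] R0 /= 2  ⇒  (1, -1/2, 1, 1, 1)
     R1 -= 2·R0  ⇒  (0, 2, -2, -5, -4)
     R2 -= -4·R0  ⇒  (0, -1, 8, 0, 1)
     R3 -= -3·R0  ⇒  (0, -11/2, 3, 6, 3)
[2] R1 /= 2  ⇒  (0, 1, -1, -5/2, -2)
     R0 -= -1/2·R1  ⇒  (1, 0, 1/2, -1/4, 0)
     R2 -= -1·R1  ⇒  (0, 0, 7, -5/2, -1)
     R3 -= -11/2·R1  ⇒  (0, 0, -5/2, -31/4, -8)
[3] R2 /= 7  ⇒  (0, 0, 1, -5/14, -1/7)
     R0 -= 1/2·R2  ⇒  (1, 0, 0, -1/14, 1/14)
     R1 -= -1·R2  ⇒  (0, 1, 0, -20/7, -15/7)
     R3 -= -5/2·R2  ⇒  (0, 0, 0, -121/14, -117/14)
[4] R3 /= -121/14  ⇒  (0, 0, 0, 1, 117/121)
     R0 -= -1/14·R3  ⇒  (1, 0, 0, 0, 17/121)
     R1 -= -20/7·R3  ⇒  (0, 1, 0, 0, 75/121)
     R2 -= -5/14·R3  ⇒  (0, 0, 1, 0, 49/242)

rank = 4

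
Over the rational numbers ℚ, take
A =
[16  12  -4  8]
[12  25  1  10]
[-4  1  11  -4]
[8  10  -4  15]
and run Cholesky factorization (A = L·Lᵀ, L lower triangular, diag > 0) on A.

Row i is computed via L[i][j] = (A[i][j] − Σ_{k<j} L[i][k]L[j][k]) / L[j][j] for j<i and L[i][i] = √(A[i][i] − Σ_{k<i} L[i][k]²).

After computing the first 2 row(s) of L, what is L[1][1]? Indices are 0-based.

Step 1: L[0][0] = √(16) = 4.
  L[1][0] = (12) / L[0][0] = 3.
Step 2: L[1][1] = √(16) = 4.

L[1][1] = 4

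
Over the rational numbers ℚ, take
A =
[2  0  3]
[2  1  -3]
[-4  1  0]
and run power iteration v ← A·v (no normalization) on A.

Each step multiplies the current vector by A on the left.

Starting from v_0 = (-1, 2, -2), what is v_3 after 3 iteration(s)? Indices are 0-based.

v_0 = (-1, 2, -2).
v_1 = A·v_0 = (-8, 6, 6).
v_2 = A·v_1 = (2, -28, 38).
v_3 = A·v_2 = (118, -138, -36).

v_3 = (118, -138, -36)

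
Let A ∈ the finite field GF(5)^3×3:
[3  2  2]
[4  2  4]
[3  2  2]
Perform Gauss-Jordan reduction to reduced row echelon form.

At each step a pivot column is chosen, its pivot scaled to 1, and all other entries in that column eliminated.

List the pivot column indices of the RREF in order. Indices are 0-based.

step 1: normalize row 0 (÷3) = (1, 4, 4)
  row 1: subtract 4×row0 = (0, 1, 3)
  row 2: subtract 3×row0 = (0, 0, 0)
step 2: normalize row 1 (÷1) = (0, 1, 3)
  row 0: subtract 4×row1 = (1, 0, 2)
skip col 2 (zero from row 2)

pivot columns: 0, 1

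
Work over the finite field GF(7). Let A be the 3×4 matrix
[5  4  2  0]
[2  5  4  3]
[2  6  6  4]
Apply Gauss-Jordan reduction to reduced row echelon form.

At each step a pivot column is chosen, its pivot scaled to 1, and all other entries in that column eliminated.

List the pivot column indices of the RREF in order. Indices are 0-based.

pivot columns: 0, 1, 2

step 1: normalize row 0 (÷5) = (1, 5, 6, 0)
  row 1: subtract 2×row0 = (0, 2, 6, 3)
  row 2: subtract 2×row0 = (0, 3, 1, 4)
step 2: normalize row 1 (÷2) = (0, 1, 3, 5)
  row 0: subtract 5×row1 = (1, 0, 5, 3)
  row 2: subtract 3×row1 = (0, 0, 6, 3)
step 3: normalize row 2 (÷6) = (0, 0, 1, 4)
  row 0: subtract 5×row2 = (1, 0, 0, 4)
  row 1: subtract 3×row2 = (0, 1, 0, 0)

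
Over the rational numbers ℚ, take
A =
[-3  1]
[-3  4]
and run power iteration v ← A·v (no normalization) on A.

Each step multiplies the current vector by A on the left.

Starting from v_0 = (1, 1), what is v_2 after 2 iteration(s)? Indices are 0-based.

v_0 = (1, 1).
v_1 = A·v_0 = (-2, 1).
v_2 = A·v_1 = (7, 10).

v_2 = (7, 10)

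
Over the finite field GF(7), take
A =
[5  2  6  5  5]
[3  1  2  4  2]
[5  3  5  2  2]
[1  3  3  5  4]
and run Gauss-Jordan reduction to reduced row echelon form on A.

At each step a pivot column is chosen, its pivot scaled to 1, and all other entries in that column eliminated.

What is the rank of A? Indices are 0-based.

[1] R0 /= 5  ⇒  (1, 6, 4, 1, 1)
     R1 -= 3·R0  ⇒  (0, 4, 4, 1, 6)
     R2 -= 5·R0  ⇒  (0, 1, 6, 4, 4)
     R3 -= 1·R0  ⇒  (0, 4, 6, 4, 3)
[2] R1 /= 4  ⇒  (0, 1, 1, 2, 5)
     R0 -= 6·R1  ⇒  (1, 0, 5, 3, 6)
     R2 -= 1·R1  ⇒  (0, 0, 5, 2, 6)
     R3 -= 4·R1  ⇒  (0, 0, 2, 3, 4)
[3] R2 /= 5  ⇒  (0, 0, 1, 6, 4)
     R0 -= 5·R2  ⇒  (1, 0, 0, 1, 0)
     R1 -= 1·R2  ⇒  (0, 1, 0, 3, 1)
     R3 -= 2·R2  ⇒  (0, 0, 0, 5, 3)
[4] R3 /= 5  ⇒  (0, 0, 0, 1, 2)
     R0 -= 1·R3  ⇒  (1, 0, 0, 0, 5)
     R1 -= 3·R3  ⇒  (0, 1, 0, 0, 2)
     R2 -= 6·R3  ⇒  (0, 0, 1, 0, 6)

rank = 4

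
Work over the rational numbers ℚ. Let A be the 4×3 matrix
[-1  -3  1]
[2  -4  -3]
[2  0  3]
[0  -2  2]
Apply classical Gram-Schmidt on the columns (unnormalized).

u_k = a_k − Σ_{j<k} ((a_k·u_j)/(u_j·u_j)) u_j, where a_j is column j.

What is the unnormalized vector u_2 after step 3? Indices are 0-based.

u_2 = (88/59, -135/59, 179/59, 138/59)

Step 1: u_0 = a_0 = (-1, 2, 2, 0).
Step 2: u_1 = a_1 − (-5/9)·u_0 = (-32/9, -26/9, 10/9, -2).
Step 3: u_2 = a_2 − (-1/9)·u_0 − (10/59)·u_1 = (88/59, -135/59, 179/59, 138/59).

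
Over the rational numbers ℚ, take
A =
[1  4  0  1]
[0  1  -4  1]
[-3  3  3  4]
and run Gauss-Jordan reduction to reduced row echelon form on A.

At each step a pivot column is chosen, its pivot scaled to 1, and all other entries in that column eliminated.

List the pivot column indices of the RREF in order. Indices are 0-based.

pivot columns: 0, 1, 2

pivot(0,0)=1: scale R0 → (1, 4, 0, 1)
  clear (2,0): R2 −= (-3)R0 → (0, 15, 3, 7)
pivot(1,1)=1: scale R1 → (0, 1, -4, 1)
  clear (0,1): R0 −= (4)R1 → (1, 0, 16, -3)
  clear (2,1): R2 −= (15)R1 → (0, 0, 63, -8)
pivot(2,2)=63: scale R2 → (0, 0, 1, -8/63)
  clear (0,2): R0 −= (16)R2 → (1, 0, 0, -61/63)
  clear (1,2): R1 −= (-4)R2 → (0, 1, 0, 31/63)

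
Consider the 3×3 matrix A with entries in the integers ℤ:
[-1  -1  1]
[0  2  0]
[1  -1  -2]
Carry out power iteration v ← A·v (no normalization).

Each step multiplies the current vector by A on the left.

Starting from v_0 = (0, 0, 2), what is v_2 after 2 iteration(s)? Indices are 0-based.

v_2 = (-6, 0, 10)

v_0 = (0, 0, 2).
v_1 = A·v_0 = (2, 0, -4).
v_2 = A·v_1 = (-6, 0, 10).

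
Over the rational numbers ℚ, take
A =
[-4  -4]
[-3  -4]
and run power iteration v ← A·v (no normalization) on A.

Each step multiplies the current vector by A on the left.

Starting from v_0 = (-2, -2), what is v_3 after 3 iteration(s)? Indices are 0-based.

v_3 = (896, 776)

v_0 = (-2, -2).
v_1 = A·v_0 = (16, 14).
v_2 = A·v_1 = (-120, -104).
v_3 = A·v_2 = (896, 776).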